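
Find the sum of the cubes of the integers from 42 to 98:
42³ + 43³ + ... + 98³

Use ∑_{k=1}^{n} k³ = [n(n+1)/2]², then subtract the first 41 terms.
∑_{k=1}^{98} k³ = [98×99/2]² = 4851² = 23532201
∑_{k=1}^{41} k³ = [41×42/2]² = 861² = 741321
∑_{k=42}^{98} k³ = 23532201 - 741321 = 22790880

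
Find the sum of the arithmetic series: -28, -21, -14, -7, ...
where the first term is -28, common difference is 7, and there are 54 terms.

Sₙ = n/2 × (first + last)
Last term = a + (n-1)d = -28 + (54-1)×7 = 343
S_54 = 54/2 × (-28 + 343)
S_54 = 54/2 × 315 = 8505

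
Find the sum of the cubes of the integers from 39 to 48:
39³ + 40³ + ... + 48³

Use ∑_{k=1}^{n} k³ = [n(n+1)/2]², then subtract the first 38 terms.
∑_{k=1}^{48} k³ = [48×49/2]² = 1176² = 1382976
∑_{k=1}^{38} k³ = [38×39/2]² = 741² = 549081
∑_{k=39}^{48} k³ = 1382976 - 549081 = 833895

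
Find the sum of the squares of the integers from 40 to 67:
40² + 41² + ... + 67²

Use ∑_{k=1}^{n} k² = n(n+1)(2n+1)/6, then subtract the first 39 terms.
∑_{k=1}^{67} k² = 67×68×135/6 = 102510
∑_{k=1}^{39} k² = 39×40×79/6 = 20540
∑_{k=40}^{67} k² = 102510 - 20540 = 81970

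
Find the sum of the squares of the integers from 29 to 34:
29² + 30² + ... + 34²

Use ∑_{k=1}^{n} k² = n(n+1)(2n+1)/6, then subtract the first 28 terms.
∑_{k=1}^{34} k² = 34×35×69/6 = 13685
∑_{k=1}^{28} k² = 28×29×57/6 = 7714
∑_{k=29}^{34} k² = 13685 - 7714 = 5971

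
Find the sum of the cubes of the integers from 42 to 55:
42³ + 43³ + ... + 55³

Use ∑_{k=1}^{n} k³ = [n(n+1)/2]², then subtract the first 41 terms.
∑_{k=1}^{55} k³ = [55×56/2]² = 1540² = 2371600
∑_{k=1}^{41} k³ = [41×42/2]² = 861² = 741321
∑_{k=42}^{55} k³ = 2371600 - 741321 = 1630279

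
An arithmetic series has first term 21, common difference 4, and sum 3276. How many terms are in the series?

Using S = n/2 × [2a + (n-1)d]
3276 = n/2 × [2(21) + (n-1)(4)]
3276 = n/2 × [42 + 4n - 4]
6552 = n × [38 + 4n]
4n² + (38)n - 6552 = 0
Discriminant: Δ = (38)² - 4(4)(-6552) = 1444 + 104832 = 106276
√Δ = 326
n = [-(38) + √Δ] / (2·4) = (-38 + 326) / 8 = 288 / 8 = 36
(The negative root is discarded since n must be a positive integer.)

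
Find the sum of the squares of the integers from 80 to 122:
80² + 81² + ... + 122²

Use ∑_{k=1}^{n} k² = n(n+1)(2n+1)/6, then subtract the first 79 terms.
∑_{k=1}^{122} k² = 122×123×245/6 = 612745
∑_{k=1}^{79} k² = 79×80×159/6 = 167480
∑_{k=80}^{122} k² = 612745 - 167480 = 445265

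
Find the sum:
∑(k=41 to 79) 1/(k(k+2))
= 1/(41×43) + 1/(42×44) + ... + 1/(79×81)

Partial fractions: 1/(k(k+2)) = (1/2)[1/k - 1/(k+2)]
Telescoping leaves the first two and last two terms:
= (1/2)[1/41 + 1/42 - 1/80 - 1/81]
= 43433/3719520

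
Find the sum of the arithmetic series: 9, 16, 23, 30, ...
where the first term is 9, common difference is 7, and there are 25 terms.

Sₙ = n/2 × (first + last)
Last term = a + (n-1)d = 9 + (25-1)×7 = 177
S_25 = 25/2 × (9 + 177)
S_25 = 25/2 × 186 = 2325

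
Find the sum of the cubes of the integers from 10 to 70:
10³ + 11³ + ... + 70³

Use ∑_{k=1}^{n} k³ = [n(n+1)/2]², then subtract the first 9 terms.
∑_{k=1}^{70} k³ = [70×71/2]² = 2485² = 6175225
∑_{k=1}^{9} k³ = [9×10/2]² = 45² = 2025
∑_{k=10}^{70} k³ = 6175225 - 2025 = 6173200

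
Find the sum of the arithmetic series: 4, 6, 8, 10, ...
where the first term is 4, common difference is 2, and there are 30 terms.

Sₙ = n/2 × (first + last)
Last term = a + (n-1)d = 4 + (30-1)×2 = 62
S_30 = 30/2 × (4 + 62)
S_30 = 30/2 × 66 = 990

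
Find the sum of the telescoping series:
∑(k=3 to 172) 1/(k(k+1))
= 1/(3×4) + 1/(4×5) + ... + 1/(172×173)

Partial fractions: 1/(k(k+1)) = 1/k - 1/(k+1)
The series telescopes:
= (1/3 - 1/4) + (1/4 - 1/5) + ... + (1/172 - 1/173)
= 1/3 - 1/173
= 170/519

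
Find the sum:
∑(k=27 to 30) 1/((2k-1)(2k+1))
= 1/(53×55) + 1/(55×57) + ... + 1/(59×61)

Partial fractions: 1/((2k-1)(2k+1)) = (1/2)[1/(2k-1) - 1/(2k+1)]
The series telescopes:
= (1/2)[1/53 - 1/61]
= 4/3233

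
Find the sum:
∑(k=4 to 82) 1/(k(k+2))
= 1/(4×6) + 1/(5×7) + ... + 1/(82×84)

Partial fractions: 1/(k(k+2)) = (1/2)[1/k - 1/(k+2)]
Telescoping leaves the first two and last two terms:
= (1/2)[1/4 + 1/5 - 1/83 - 1/84]
= 3713/17430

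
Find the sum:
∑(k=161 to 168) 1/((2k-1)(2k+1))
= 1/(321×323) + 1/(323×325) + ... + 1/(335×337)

Partial fractions: 1/((2k-1)(2k+1)) = (1/2)[1/(2k-1) - 1/(2k+1)]
The series telescopes:
= (1/2)[1/321 - 1/337]
= 8/108177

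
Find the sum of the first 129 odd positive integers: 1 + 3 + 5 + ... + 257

Sum of first n odd numbers = n²
= 129²
= 16641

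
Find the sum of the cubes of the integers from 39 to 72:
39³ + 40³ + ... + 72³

Use ∑_{k=1}^{n} k³ = [n(n+1)/2]², then subtract the first 38 terms.
∑_{k=1}^{72} k³ = [72×73/2]² = 2628² = 6906384
∑_{k=1}^{38} k³ = [38×39/2]² = 741² = 549081
∑_{k=39}^{72} k³ = 6906384 - 549081 = 6357303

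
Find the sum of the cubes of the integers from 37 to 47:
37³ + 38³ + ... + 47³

Use ∑_{k=1}^{n} k³ = [n(n+1)/2]², then subtract the first 36 terms.
∑_{k=1}^{47} k³ = [47×48/2]² = 1128² = 1272384
∑_{k=1}^{36} k³ = [36×37/2]² = 666² = 443556
∑_{k=37}^{47} k³ = 1272384 - 443556 = 828828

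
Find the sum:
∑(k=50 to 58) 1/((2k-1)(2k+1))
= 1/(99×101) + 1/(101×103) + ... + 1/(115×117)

Partial fractions: 1/((2k-1)(2k+1)) = (1/2)[1/(2k-1) - 1/(2k+1)]
The series telescopes:
= (1/2)[1/99 - 1/117]
= 1/1287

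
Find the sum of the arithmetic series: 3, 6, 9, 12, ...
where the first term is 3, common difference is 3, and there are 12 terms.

Sₙ = n/2 × (first + last)
Last term = a + (n-1)d = 3 + (12-1)×3 = 36
S_12 = 12/2 × (3 + 36)
S_12 = 12/2 × 39 = 234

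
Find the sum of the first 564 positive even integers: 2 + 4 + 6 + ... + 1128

Sum of first n even numbers = n(n+1)
= 564×565
= 318660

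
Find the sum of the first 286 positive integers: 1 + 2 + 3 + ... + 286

Formula: ∑k = n(n+1)/2
= 286×287/2
= 82082/2
= 41041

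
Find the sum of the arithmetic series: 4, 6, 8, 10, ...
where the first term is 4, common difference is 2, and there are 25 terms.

Sₙ = n/2 × (first + last)
Last term = a + (n-1)d = 4 + (25-1)×2 = 52
S_25 = 25/2 × (4 + 52)
S_25 = 25/2 × 56 = 700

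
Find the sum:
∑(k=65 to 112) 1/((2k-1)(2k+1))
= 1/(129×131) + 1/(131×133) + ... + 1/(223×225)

Partial fractions: 1/((2k-1)(2k+1)) = (1/2)[1/(2k-1) - 1/(2k+1)]
The series telescopes:
= (1/2)[1/129 - 1/225]
= 16/9675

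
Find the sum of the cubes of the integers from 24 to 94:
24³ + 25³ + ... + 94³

Use ∑_{k=1}^{n} k³ = [n(n+1)/2]², then subtract the first 23 terms.
∑_{k=1}^{94} k³ = [94×95/2]² = 4465² = 19936225
∑_{k=1}^{23} k³ = [23×24/2]² = 276² = 76176
∑_{k=24}^{94} k³ = 19936225 - 76176 = 19860049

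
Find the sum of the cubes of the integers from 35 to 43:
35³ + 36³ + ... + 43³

Use ∑_{k=1}^{n} k³ = [n(n+1)/2]², then subtract the first 34 terms.
∑_{k=1}^{43} k³ = [43×44/2]² = 946² = 894916
∑_{k=1}^{34} k³ = [34×35/2]² = 595² = 354025
∑_{k=35}^{43} k³ = 894916 - 354025 = 540891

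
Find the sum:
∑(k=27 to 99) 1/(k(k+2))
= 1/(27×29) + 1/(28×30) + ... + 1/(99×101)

Partial fractions: 1/(k(k+2)) = (1/2)[1/k - 1/(k+2)]
Telescoping leaves the first two and last two terms:
= (1/2)[1/27 + 1/28 - 1/100 - 1/101]
= 50443/1908900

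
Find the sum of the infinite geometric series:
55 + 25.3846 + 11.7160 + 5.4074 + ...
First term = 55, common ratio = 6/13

For |r| < 1, S = a / (1 - r)
S = 55 / (1 - (6/13))
S = 55 / (7/13)
S = 715/7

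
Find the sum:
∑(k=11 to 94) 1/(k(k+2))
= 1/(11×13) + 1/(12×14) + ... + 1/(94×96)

Partial fractions: 1/(k(k+2)) = (1/2)[1/k - 1/(k+2)]
Telescoping leaves the first two and last two terms:
= (1/2)[1/11 + 1/12 - 1/95 - 1/96]
= 15379/200640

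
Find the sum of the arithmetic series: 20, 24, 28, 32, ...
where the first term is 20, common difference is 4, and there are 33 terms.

Sₙ = n/2 × (first + last)
Last term = a + (n-1)d = 20 + (33-1)×4 = 148
S_33 = 33/2 × (20 + 148)
S_33 = 33/2 × 168 = 2772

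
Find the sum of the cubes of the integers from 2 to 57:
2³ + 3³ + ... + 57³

Use ∑_{k=1}^{n} k³ = [n(n+1)/2]², then subtract the first 1 terms.
∑_{k=1}^{57} k³ = [57×58/2]² = 1653² = 2732409
∑_{k=1}^{1} k³ = [1×2/2]² = 1² = 1
∑_{k=2}^{57} k³ = 2732409 - 1 = 2732408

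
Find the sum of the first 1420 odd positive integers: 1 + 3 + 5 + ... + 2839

Sum of first n odd numbers = n²
= 1420²
= 2016400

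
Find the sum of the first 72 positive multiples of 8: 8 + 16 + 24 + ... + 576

Factor out 8: = 8(1 + 2 + ... + 72) = 8 × n(n+1)/2
= 8 × 72×73/2
= 8 × 2628
= 21024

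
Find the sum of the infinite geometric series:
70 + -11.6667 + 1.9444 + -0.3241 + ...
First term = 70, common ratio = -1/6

For |r| < 1, S = a / (1 - r)
S = 70 / (1 - (-1/6))
S = 70 / (7/6)
S = 60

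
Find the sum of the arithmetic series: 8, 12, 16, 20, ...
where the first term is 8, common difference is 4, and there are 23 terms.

Sₙ = n/2 × (first + last)
Last term = a + (n-1)d = 8 + (23-1)×4 = 96
S_23 = 23/2 × (8 + 96)
S_23 = 23/2 × 104 = 1196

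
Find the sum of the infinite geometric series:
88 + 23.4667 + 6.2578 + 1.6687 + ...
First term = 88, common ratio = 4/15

For |r| < 1, S = a / (1 - r)
S = 88 / (1 - (4/15))
S = 88 / (11/15)
S = 120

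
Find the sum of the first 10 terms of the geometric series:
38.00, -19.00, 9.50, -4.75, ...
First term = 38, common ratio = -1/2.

Sₙ = a(1 - rⁿ) / (1 - r)
S_10 = 38(1 - (-1/2)^10) / (1 - (-1/2))
S_10 = 38(1 - (1/1024)) / (3/2)
S_10 = 6479/256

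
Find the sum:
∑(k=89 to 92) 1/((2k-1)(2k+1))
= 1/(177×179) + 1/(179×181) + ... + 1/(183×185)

Partial fractions: 1/((2k-1)(2k+1)) = (1/2)[1/(2k-1) - 1/(2k+1)]
The series telescopes:
= (1/2)[1/177 - 1/185]
= 4/32745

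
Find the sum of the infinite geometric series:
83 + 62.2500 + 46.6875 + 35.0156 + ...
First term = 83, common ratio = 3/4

For |r| < 1, S = a / (1 - r)
S = 83 / (1 - (3/4))
S = 83 / (1/4)
S = 332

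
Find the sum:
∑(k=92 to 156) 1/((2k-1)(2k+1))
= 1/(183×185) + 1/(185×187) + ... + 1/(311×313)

Partial fractions: 1/((2k-1)(2k+1)) = (1/2)[1/(2k-1) - 1/(2k+1)]
The series telescopes:
= (1/2)[1/183 - 1/313]
= 65/57279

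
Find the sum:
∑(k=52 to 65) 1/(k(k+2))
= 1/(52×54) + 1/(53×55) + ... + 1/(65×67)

Partial fractions: 1/(k(k+2)) = (1/2)[1/k - 1/(k+2)]
Telescoping leaves the first two and last two terms:
= (1/2)[1/52 + 1/53 - 1/66 - 1/67]
= 48881/12187032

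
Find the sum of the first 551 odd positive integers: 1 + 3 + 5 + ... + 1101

Sum of first n odd numbers = n²
= 551²
= 303601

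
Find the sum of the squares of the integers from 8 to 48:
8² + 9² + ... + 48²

Use ∑_{k=1}^{n} k² = n(n+1)(2n+1)/6, then subtract the first 7 terms.
∑_{k=1}^{48} k² = 48×49×97/6 = 38024
∑_{k=1}^{7} k² = 7×8×15/6 = 140
∑_{k=8}^{48} k² = 38024 - 140 = 37884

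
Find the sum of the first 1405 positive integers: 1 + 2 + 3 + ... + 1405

Formula: ∑k = n(n+1)/2
= 1405×1406/2
= 1975430/2
= 987715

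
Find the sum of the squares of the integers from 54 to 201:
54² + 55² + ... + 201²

Use ∑_{k=1}^{n} k² = n(n+1)(2n+1)/6, then subtract the first 53 terms.
∑_{k=1}^{201} k² = 201×202×403/6 = 2727101
∑_{k=1}^{53} k² = 53×54×107/6 = 51039
∑_{k=54}^{201} k² = 2727101 - 51039 = 2676062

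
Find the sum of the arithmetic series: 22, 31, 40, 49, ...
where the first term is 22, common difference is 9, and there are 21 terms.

Sₙ = n/2 × (first + last)
Last term = a + (n-1)d = 22 + (21-1)×9 = 202
S_21 = 21/2 × (22 + 202)
S_21 = 21/2 × 224 = 2352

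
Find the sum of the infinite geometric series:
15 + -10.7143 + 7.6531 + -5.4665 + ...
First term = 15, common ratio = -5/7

For |r| < 1, S = a / (1 - r)
S = 15 / (1 - (-5/7))
S = 15 / (12/7)
S = 35/4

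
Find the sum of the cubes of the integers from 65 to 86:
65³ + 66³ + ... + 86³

Use ∑_{k=1}^{n} k³ = [n(n+1)/2]², then subtract the first 64 terms.
∑_{k=1}^{86} k³ = [86×87/2]² = 3741² = 13995081
∑_{k=1}^{64} k³ = [64×65/2]² = 2080² = 4326400
∑_{k=65}^{86} k³ = 13995081 - 4326400 = 9668681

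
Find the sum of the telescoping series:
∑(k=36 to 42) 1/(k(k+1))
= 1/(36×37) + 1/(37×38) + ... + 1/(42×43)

Partial fractions: 1/(k(k+1)) = 1/k - 1/(k+1)
The series telescopes:
= (1/36 - 1/37) + (1/37 - 1/38) + ... + (1/42 - 1/43)
= 1/36 - 1/43
= 7/1548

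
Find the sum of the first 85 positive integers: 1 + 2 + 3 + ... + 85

Formula: ∑k = n(n+1)/2
= 85×86/2
= 7310/2
= 3655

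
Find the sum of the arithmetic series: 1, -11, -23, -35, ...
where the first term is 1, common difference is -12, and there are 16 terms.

Sₙ = n/2 × (first + last)
Last term = a + (n-1)d = 1 + (16-1)×(-12) = -179
S_16 = 16/2 × (1 + (-179))
S_16 = 16/2 × (-178) = -1424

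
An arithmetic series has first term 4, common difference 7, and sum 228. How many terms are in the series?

Using S = n/2 × [2a + (n-1)d]
228 = n/2 × [2(4) + (n-1)(7)]
228 = n/2 × [8 + 7n - 7]
456 = n × [1 + 7n]
7n² + (1)n - 456 = 0
Discriminant: Δ = (1)² - 4(7)(-456) = 1 + 12768 = 12769
√Δ = 113
n = [-(1) + √Δ] / (2·7) = (-1 + 113) / 14 = 112 / 14 = 8
(The negative root is discarded since n must be a positive integer.)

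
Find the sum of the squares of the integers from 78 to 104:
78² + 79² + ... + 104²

Use ∑_{k=1}^{n} k² = n(n+1)(2n+1)/6, then subtract the first 77 terms.
∑_{k=1}^{104} k² = 104×105×209/6 = 380380
∑_{k=1}^{77} k² = 77×78×155/6 = 155155
∑_{k=78}^{104} k² = 380380 - 155155 = 225225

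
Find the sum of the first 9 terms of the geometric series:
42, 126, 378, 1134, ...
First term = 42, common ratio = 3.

Sₙ = a(1 - rⁿ) / (1 - r)
S_9 = 42(1 - 3^9) / (1 - 3)
S_9 = 42(1 - 19683) / (-2)
S_9 = 413322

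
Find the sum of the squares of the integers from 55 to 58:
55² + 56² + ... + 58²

Use ∑_{k=1}^{n} k² = n(n+1)(2n+1)/6, then subtract the first 54 terms.
∑_{k=1}^{58} k² = 58×59×117/6 = 66729
∑_{k=1}^{54} k² = 54×55×109/6 = 53955
∑_{k=55}^{58} k² = 66729 - 53955 = 12774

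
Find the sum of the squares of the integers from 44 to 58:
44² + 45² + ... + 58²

Use ∑_{k=1}^{n} k² = n(n+1)(2n+1)/6, then subtract the first 43 terms.
∑_{k=1}^{58} k² = 58×59×117/6 = 66729
∑_{k=1}^{43} k² = 43×44×87/6 = 27434
∑_{k=44}^{58} k² = 66729 - 27434 = 39295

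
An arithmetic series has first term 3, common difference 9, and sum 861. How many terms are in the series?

Using S = n/2 × [2a + (n-1)d]
861 = n/2 × [2(3) + (n-1)(9)]
861 = n/2 × [6 + 9n - 9]
1722 = n × [-3 + 9n]
9n² + (-3)n - 1722 = 0
Discriminant: Δ = (-3)² - 4(9)(-1722) = 9 + 61992 = 62001
√Δ = 249
n = [-(-3) + √Δ] / (2·9) = (3 + 249) / 18 = 252 / 18 = 14
(The negative root is discarded since n must be a positive integer.)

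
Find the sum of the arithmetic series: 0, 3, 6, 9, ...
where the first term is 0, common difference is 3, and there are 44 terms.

Sₙ = n/2 × (first + last)
Last term = a + (n-1)d = 0 + (44-1)×3 = 129
S_44 = 44/2 × (0 + 129)
S_44 = 44/2 × 129 = 2838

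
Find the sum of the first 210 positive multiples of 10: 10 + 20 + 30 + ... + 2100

Factor out 10: = 10(1 + 2 + ... + 210) = 10 × n(n+1)/2
= 10 × 210×211/2
= 10 × 22155
= 221550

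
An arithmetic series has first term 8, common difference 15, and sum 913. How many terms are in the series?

Using S = n/2 × [2a + (n-1)d]
913 = n/2 × [2(8) + (n-1)(15)]
913 = n/2 × [16 + 15n - 15]
1826 = n × [1 + 15n]
15n² + (1)n - 1826 = 0
Discriminant: Δ = (1)² - 4(15)(-1826) = 1 + 109560 = 109561
√Δ = 331
n = [-(1) + √Δ] / (2·15) = (-1 + 331) / 30 = 330 / 30 = 11
(The negative root is discarded since n must be a positive integer.)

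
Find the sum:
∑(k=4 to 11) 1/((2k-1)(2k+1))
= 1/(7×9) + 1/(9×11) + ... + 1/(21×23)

Partial fractions: 1/((2k-1)(2k+1)) = (1/2)[1/(2k-1) - 1/(2k+1)]
The series telescopes:
= (1/2)[1/7 - 1/23]
= 8/161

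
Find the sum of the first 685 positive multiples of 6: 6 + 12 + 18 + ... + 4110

Factor out 6: = 6(1 + 2 + ... + 685) = 6 × n(n+1)/2
= 6 × 685×686/2
= 6 × 234955
= 1409730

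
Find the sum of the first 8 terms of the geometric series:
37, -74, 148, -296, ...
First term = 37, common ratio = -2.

Sₙ = a(1 - rⁿ) / (1 - r)
S_8 = 37(1 - (-2)^8) / (1 - (-2))
S_8 = 37(1 - 256) / (3)
S_8 = -3145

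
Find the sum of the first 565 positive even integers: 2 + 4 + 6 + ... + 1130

Sum of first n even numbers = n(n+1)
= 565×566
= 319790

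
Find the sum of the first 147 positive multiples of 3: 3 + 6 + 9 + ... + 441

Factor out 3: = 3(1 + 2 + ... + 147) = 3 × n(n+1)/2
= 3 × 147×148/2
= 3 × 10878
= 32634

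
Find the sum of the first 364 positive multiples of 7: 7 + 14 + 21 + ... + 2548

Factor out 7: = 7(1 + 2 + ... + 364) = 7 × n(n+1)/2
= 7 × 364×365/2
= 7 × 66430
= 465010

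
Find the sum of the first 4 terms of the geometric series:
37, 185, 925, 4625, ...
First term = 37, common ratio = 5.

Sₙ = a(1 - rⁿ) / (1 - r)
S_4 = 37(1 - 5^4) / (1 - 5)
S_4 = 37(1 - 625) / (-4)
S_4 = 5772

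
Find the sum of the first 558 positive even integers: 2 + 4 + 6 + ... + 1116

Sum of first n even numbers = n(n+1)
= 558×559
= 311922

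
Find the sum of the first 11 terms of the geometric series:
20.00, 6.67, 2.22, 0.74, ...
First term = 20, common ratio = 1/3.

Sₙ = a(1 - rⁿ) / (1 - r)
S_11 = 20(1 - (1/3)^11) / (1 - (1/3))
S_11 = 20(1 - (1/177147)) / (2/3)
S_11 = 1771460/59049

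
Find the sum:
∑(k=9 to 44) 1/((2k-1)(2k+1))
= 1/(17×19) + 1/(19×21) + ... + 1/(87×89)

Partial fractions: 1/((2k-1)(2k+1)) = (1/2)[1/(2k-1) - 1/(2k+1)]
The series telescopes:
= (1/2)[1/17 - 1/89]
= 36/1513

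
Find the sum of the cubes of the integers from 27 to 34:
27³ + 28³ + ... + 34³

Use ∑_{k=1}^{n} k³ = [n(n+1)/2]², then subtract the first 26 terms.
∑_{k=1}^{34} k³ = [34×35/2]² = 595² = 354025
∑_{k=1}^{26} k³ = [26×27/2]² = 351² = 123201
∑_{k=27}^{34} k³ = 354025 - 123201 = 230824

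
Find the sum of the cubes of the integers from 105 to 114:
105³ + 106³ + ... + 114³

Use ∑_{k=1}^{n} k³ = [n(n+1)/2]², then subtract the first 104 terms.
∑_{k=1}^{114} k³ = [114×115/2]² = 6555² = 42968025
∑_{k=1}^{104} k³ = [104×105/2]² = 5460² = 29811600
∑_{k=105}^{114} k³ = 42968025 - 29811600 = 13156425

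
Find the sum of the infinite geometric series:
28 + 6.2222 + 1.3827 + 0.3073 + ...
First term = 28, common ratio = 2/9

For |r| < 1, S = a / (1 - r)
S = 28 / (1 - (2/9))
S = 28 / (7/9)
S = 36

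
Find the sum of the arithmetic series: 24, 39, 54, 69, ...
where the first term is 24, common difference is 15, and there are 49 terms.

Sₙ = n/2 × (first + last)
Last term = a + (n-1)d = 24 + (49-1)×15 = 744
S_49 = 49/2 × (24 + 744)
S_49 = 49/2 × 768 = 18816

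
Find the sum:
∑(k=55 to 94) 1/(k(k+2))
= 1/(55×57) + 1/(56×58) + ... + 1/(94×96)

Partial fractions: 1/(k(k+2)) = (1/2)[1/k - 1/(k+2)]
Telescoping leaves the first two and last two terms:
= (1/2)[1/55 + 1/56 - 1/95 - 1/96]
= 10601/1404480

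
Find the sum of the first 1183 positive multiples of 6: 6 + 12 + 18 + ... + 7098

Factor out 6: = 6(1 + 2 + ... + 1183) = 6 × n(n+1)/2
= 6 × 1183×1184/2
= 6 × 700336
= 4202016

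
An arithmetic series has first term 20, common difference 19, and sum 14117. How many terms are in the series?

Using S = n/2 × [2a + (n-1)d]
14117 = n/2 × [2(20) + (n-1)(19)]
14117 = n/2 × [40 + 19n - 19]
28234 = n × [21 + 19n]
19n² + (21)n - 28234 = 0
Discriminant: Δ = (21)² - 4(19)(-28234) = 441 + 2145784 = 2146225
√Δ = 1465
n = [-(21) + √Δ] / (2·19) = (-21 + 1465) / 38 = 1444 / 38 = 38
(The negative root is discarded since n must be a positive integer.)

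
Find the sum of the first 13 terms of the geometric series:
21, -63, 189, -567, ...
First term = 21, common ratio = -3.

Sₙ = a(1 - rⁿ) / (1 - r)
S_13 = 21(1 - (-3)^13) / (1 - (-3))
S_13 = 21(1 - (-1594323)) / (4)
S_13 = 8370201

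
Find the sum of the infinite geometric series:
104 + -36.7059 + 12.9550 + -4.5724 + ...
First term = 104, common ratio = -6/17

For |r| < 1, S = a / (1 - r)
S = 104 / (1 - (-6/17))
S = 104 / (23/17)
S = 1768/23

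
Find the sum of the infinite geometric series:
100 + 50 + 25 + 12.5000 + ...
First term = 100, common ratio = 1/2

For |r| < 1, S = a / (1 - r)
S = 100 / (1 - (1/2))
S = 100 / (1/2)
S = 200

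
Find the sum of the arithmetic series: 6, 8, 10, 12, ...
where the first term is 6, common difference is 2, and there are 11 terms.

Sₙ = n/2 × (first + last)
Last term = a + (n-1)d = 6 + (11-1)×2 = 26
S_11 = 11/2 × (6 + 26)
S_11 = 11/2 × 32 = 176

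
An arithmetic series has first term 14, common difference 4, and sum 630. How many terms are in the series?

Using S = n/2 × [2a + (n-1)d]
630 = n/2 × [2(14) + (n-1)(4)]
630 = n/2 × [28 + 4n - 4]
1260 = n × [24 + 4n]
4n² + (24)n - 1260 = 0
Discriminant: Δ = (24)² - 4(4)(-1260) = 576 + 20160 = 20736
√Δ = 144
n = [-(24) + √Δ] / (2·4) = (-24 + 144) / 8 = 120 / 8 = 15
(The negative root is discarded since n must be a positive integer.)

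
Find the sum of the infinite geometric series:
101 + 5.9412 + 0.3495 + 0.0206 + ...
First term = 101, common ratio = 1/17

For |r| < 1, S = a / (1 - r)
S = 101 / (1 - (1/17))
S = 101 / (16/17)
S = 1717/16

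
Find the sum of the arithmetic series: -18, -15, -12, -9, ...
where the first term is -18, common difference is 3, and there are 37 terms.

Sₙ = n/2 × (first + last)
Last term = a + (n-1)d = -18 + (37-1)×3 = 90
S_37 = 37/2 × (-18 + 90)
S_37 = 37/2 × 72 = 1332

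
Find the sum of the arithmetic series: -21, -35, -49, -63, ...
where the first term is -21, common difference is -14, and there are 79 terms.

Sₙ = n/2 × (first + last)
Last term = a + (n-1)d = -21 + (79-1)×(-14) = -1113
S_79 = 79/2 × (-21 + (-1113))
S_79 = 79/2 × (-1134) = -44793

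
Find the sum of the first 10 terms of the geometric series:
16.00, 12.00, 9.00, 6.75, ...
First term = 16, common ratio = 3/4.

Sₙ = a(1 - rⁿ) / (1 - r)
S_10 = 16(1 - (3/4)^10) / (1 - (3/4))
S_10 = 16(1 - (59049/1048576)) / (1/4)
S_10 = 989527/16384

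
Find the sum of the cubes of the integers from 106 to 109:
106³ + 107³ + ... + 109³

Use ∑_{k=1}^{n} k³ = [n(n+1)/2]², then subtract the first 105 terms.
∑_{k=1}^{109} k³ = [109×110/2]² = 5995² = 35940025
∑_{k=1}^{105} k³ = [105×106/2]² = 5565² = 30969225
∑_{k=106}^{109} k³ = 35940025 - 30969225 = 4970800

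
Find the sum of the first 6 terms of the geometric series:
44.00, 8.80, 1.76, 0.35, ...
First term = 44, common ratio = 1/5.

Sₙ = a(1 - rⁿ) / (1 - r)
S_6 = 44(1 - (1/5)^6) / (1 - (1/5))
S_6 = 44(1 - (1/15625)) / (4/5)
S_6 = 171864/3125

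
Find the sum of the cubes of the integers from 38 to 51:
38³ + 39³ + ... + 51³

Use ∑_{k=1}^{n} k³ = [n(n+1)/2]², then subtract the first 37 terms.
∑_{k=1}^{51} k³ = [51×52/2]² = 1326² = 1758276
∑_{k=1}^{37} k³ = [37×38/2]² = 703² = 494209
∑_{k=38}^{51} k³ = 1758276 - 494209 = 1264067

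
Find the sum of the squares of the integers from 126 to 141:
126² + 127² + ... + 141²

Use ∑_{k=1}^{n} k² = n(n+1)(2n+1)/6, then subtract the first 125 terms.
∑_{k=1}^{141} k² = 141×142×283/6 = 944371
∑_{k=1}^{125} k² = 125×126×251/6 = 658875
∑_{k=126}^{141} k² = 944371 - 658875 = 285496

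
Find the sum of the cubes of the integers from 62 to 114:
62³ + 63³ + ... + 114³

Use ∑_{k=1}^{n} k³ = [n(n+1)/2]², then subtract the first 61 terms.
∑_{k=1}^{114} k³ = [114×115/2]² = 6555² = 42968025
∑_{k=1}^{61} k³ = [61×62/2]² = 1891² = 3575881
∑_{k=62}^{114} k³ = 42968025 - 3575881 = 39392144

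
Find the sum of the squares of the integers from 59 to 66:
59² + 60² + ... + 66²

Use ∑_{k=1}^{n} k² = n(n+1)(2n+1)/6, then subtract the first 58 terms.
∑_{k=1}^{66} k² = 66×67×133/6 = 98021
∑_{k=1}^{58} k² = 58×59×117/6 = 66729
∑_{k=59}^{66} k² = 98021 - 66729 = 31292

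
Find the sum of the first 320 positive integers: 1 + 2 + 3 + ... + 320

Formula: ∑k = n(n+1)/2
= 320×321/2
= 102720/2
= 51360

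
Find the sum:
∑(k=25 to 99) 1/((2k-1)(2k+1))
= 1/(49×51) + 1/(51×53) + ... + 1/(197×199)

Partial fractions: 1/((2k-1)(2k+1)) = (1/2)[1/(2k-1) - 1/(2k+1)]
The series telescopes:
= (1/2)[1/49 - 1/199]
= 75/9751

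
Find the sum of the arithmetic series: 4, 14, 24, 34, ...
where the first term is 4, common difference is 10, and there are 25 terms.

Sₙ = n/2 × (first + last)
Last term = a + (n-1)d = 4 + (25-1)×10 = 244
S_25 = 25/2 × (4 + 244)
S_25 = 25/2 × 248 = 3100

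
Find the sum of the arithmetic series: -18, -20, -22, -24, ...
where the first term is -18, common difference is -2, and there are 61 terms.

Sₙ = n/2 × (first + last)
Last term = a + (n-1)d = -18 + (61-1)×(-2) = -138
S_61 = 61/2 × (-18 + (-138))
S_61 = 61/2 × (-156) = -4758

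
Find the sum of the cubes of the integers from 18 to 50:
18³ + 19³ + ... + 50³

Use ∑_{k=1}^{n} k³ = [n(n+1)/2]², then subtract the first 17 terms.
∑_{k=1}^{50} k³ = [50×51/2]² = 1275² = 1625625
∑_{k=1}^{17} k³ = [17×18/2]² = 153² = 23409
∑_{k=18}^{50} k³ = 1625625 - 23409 = 1602216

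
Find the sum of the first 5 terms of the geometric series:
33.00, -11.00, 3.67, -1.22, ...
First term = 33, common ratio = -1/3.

Sₙ = a(1 - rⁿ) / (1 - r)
S_5 = 33(1 - (-1/3)^5) / (1 - (-1/3))
S_5 = 33(1 - (-1/243)) / (4/3)
S_5 = 671/27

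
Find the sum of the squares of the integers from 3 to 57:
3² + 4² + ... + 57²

Use ∑_{k=1}^{n} k² = n(n+1)(2n+1)/6, then subtract the first 2 terms.
∑_{k=1}^{57} k² = 57×58×115/6 = 63365
∑_{k=1}^{2} k² = 2×3×5/6 = 5
∑_{k=3}^{57} k² = 63365 - 5 = 63360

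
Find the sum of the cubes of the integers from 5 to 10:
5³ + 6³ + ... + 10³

Use ∑_{k=1}^{n} k³ = [n(n+1)/2]², then subtract the first 4 terms.
∑_{k=1}^{10} k³ = [10×11/2]² = 55² = 3025
∑_{k=1}^{4} k³ = [4×5/2]² = 10² = 100
∑_{k=5}^{10} k³ = 3025 - 100 = 2925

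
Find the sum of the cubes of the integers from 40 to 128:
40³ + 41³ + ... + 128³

Use ∑_{k=1}^{n} k³ = [n(n+1)/2]², then subtract the first 39 terms.
∑_{k=1}^{128} k³ = [128×129/2]² = 8256² = 68161536
∑_{k=1}^{39} k³ = [39×40/2]² = 780² = 608400
∑_{k=40}^{128} k³ = 68161536 - 608400 = 67553136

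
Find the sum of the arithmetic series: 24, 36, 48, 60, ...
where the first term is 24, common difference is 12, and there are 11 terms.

Sₙ = n/2 × (first + last)
Last term = a + (n-1)d = 24 + (11-1)×12 = 144
S_11 = 11/2 × (24 + 144)
S_11 = 11/2 × 168 = 924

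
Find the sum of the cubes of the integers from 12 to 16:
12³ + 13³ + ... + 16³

Use ∑_{k=1}^{n} k³ = [n(n+1)/2]², then subtract the first 11 terms.
∑_{k=1}^{16} k³ = [16×17/2]² = 136² = 18496
∑_{k=1}^{11} k³ = [11×12/2]² = 66² = 4356
∑_{k=12}^{16} k³ = 18496 - 4356 = 14140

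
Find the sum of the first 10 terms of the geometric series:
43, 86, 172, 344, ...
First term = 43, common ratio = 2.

Sₙ = a(1 - rⁿ) / (1 - r)
S_10 = 43(1 - 2^10) / (1 - 2)
S_10 = 43(1 - 1024) / (-1)
S_10 = 43989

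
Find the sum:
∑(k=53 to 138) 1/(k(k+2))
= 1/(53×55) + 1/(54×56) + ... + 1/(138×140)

Partial fractions: 1/(k(k+2)) = (1/2)[1/k - 1/(k+2)]
Telescoping leaves the first two and last two terms:
= (1/2)[1/53 + 1/54 - 1/139 - 1/140]
= 641861/55694520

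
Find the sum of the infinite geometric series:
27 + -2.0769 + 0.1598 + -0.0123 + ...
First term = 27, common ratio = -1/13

For |r| < 1, S = a / (1 - r)
S = 27 / (1 - (-1/13))
S = 27 / (14/13)
S = 351/14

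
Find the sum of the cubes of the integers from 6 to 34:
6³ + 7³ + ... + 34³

Use ∑_{k=1}^{n} k³ = [n(n+1)/2]², then subtract the first 5 terms.
∑_{k=1}^{34} k³ = [34×35/2]² = 595² = 354025
∑_{k=1}^{5} k³ = [5×6/2]² = 15² = 225
∑_{k=6}^{34} k³ = 354025 - 225 = 353800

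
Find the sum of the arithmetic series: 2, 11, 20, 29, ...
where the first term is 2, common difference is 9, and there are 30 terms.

Sₙ = n/2 × (first + last)
Last term = a + (n-1)d = 2 + (30-1)×9 = 263
S_30 = 30/2 × (2 + 263)
S_30 = 30/2 × 265 = 3975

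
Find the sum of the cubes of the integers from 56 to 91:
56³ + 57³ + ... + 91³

Use ∑_{k=1}^{n} k³ = [n(n+1)/2]², then subtract the first 55 terms.
∑_{k=1}^{91} k³ = [91×92/2]² = 4186² = 17522596
∑_{k=1}^{55} k³ = [55×56/2]² = 1540² = 2371600
∑_{k=56}^{91} k³ = 17522596 - 2371600 = 15150996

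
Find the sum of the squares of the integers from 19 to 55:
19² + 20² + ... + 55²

Use ∑_{k=1}^{n} k² = n(n+1)(2n+1)/6, then subtract the first 18 terms.
∑_{k=1}^{55} k² = 55×56×111/6 = 56980
∑_{k=1}^{18} k² = 18×19×37/6 = 2109
∑_{k=19}^{55} k² = 56980 - 2109 = 54871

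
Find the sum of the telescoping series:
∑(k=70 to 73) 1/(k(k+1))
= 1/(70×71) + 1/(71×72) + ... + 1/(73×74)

Partial fractions: 1/(k(k+1)) = 1/k - 1/(k+1)
The series telescopes:
= (1/70 - 1/71) + (1/71 - 1/72) + ... + (1/73 - 1/74)
= 1/70 - 1/74
= 1/1295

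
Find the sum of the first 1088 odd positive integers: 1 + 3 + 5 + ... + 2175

Sum of first n odd numbers = n²
= 1088²
= 1183744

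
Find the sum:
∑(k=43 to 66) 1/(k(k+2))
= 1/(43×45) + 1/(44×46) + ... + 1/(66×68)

Partial fractions: 1/(k(k+2)) = (1/2)[1/k - 1/(k+2)]
Telescoping leaves the first two and last two terms:
= (1/2)[1/43 + 1/44 - 1/67 - 1/68]
= 17619/2154988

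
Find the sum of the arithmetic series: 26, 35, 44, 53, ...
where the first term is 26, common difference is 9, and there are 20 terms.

Sₙ = n/2 × (first + last)
Last term = a + (n-1)d = 26 + (20-1)×9 = 197
S_20 = 20/2 × (26 + 197)
S_20 = 20/2 × 223 = 2230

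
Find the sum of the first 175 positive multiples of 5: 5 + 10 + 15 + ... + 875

Factor out 5: = 5(1 + 2 + ... + 175) = 5 × n(n+1)/2
= 5 × 175×176/2
= 5 × 15400
= 77000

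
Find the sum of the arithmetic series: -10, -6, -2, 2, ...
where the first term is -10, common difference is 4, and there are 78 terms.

Sₙ = n/2 × (first + last)
Last term = a + (n-1)d = -10 + (78-1)×4 = 298
S_78 = 78/2 × (-10 + 298)
S_78 = 78/2 × 288 = 11232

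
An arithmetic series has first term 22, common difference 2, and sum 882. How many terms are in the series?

Using S = n/2 × [2a + (n-1)d]
882 = n/2 × [2(22) + (n-1)(2)]
882 = n/2 × [44 + 2n - 2]
1764 = n × [42 + 2n]
2n² + (42)n - 1764 = 0
Discriminant: Δ = (42)² - 4(2)(-1764) = 1764 + 14112 = 15876
√Δ = 126
n = [-(42) + √Δ] / (2·2) = (-42 + 126) / 4 = 84 / 4 = 21
(The negative root is discarded since n must be a positive integer.)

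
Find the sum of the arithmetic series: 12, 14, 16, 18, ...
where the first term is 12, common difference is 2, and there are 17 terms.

Sₙ = n/2 × (first + last)
Last term = a + (n-1)d = 12 + (17-1)×2 = 44
S_17 = 17/2 × (12 + 44)
S_17 = 17/2 × 56 = 476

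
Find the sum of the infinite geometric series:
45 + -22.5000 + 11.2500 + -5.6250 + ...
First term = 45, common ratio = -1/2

For |r| < 1, S = a / (1 - r)
S = 45 / (1 - (-1/2))
S = 45 / (3/2)
S = 30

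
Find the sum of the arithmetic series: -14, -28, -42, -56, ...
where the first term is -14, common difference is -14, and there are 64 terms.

Sₙ = n/2 × (first + last)
Last term = a + (n-1)d = -14 + (64-1)×(-14) = -896
S_64 = 64/2 × (-14 + (-896))
S_64 = 64/2 × (-910) = -29120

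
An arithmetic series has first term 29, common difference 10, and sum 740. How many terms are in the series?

Using S = n/2 × [2a + (n-1)d]
740 = n/2 × [2(29) + (n-1)(10)]
740 = n/2 × [58 + 10n - 10]
1480 = n × [48 + 10n]
10n² + (48)n - 1480 = 0
Discriminant: Δ = (48)² - 4(10)(-1480) = 2304 + 59200 = 61504
√Δ = 248
n = [-(48) + √Δ] / (2·10) = (-48 + 248) / 20 = 200 / 20 = 10
(The negative root is discarded since n must be a positive integer.)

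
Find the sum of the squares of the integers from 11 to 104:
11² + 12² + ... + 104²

Use ∑_{k=1}^{n} k² = n(n+1)(2n+1)/6, then subtract the first 10 terms.
∑_{k=1}^{104} k² = 104×105×209/6 = 380380
∑_{k=1}^{10} k² = 10×11×21/6 = 385
∑_{k=11}^{104} k² = 380380 - 385 = 379995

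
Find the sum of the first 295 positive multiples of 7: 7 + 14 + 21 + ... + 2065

Factor out 7: = 7(1 + 2 + ... + 295) = 7 × n(n+1)/2
= 7 × 295×296/2
= 7 × 43660
= 305620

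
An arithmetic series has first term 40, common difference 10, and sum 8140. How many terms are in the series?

Using S = n/2 × [2a + (n-1)d]
8140 = n/2 × [2(40) + (n-1)(10)]
8140 = n/2 × [80 + 10n - 10]
16280 = n × [70 + 10n]
10n² + (70)n - 16280 = 0
Discriminant: Δ = (70)² - 4(10)(-16280) = 4900 + 651200 = 656100
√Δ = 810
n = [-(70) + √Δ] / (2·10) = (-70 + 810) / 20 = 740 / 20 = 37
(The negative root is discarded since n must be a positive integer.)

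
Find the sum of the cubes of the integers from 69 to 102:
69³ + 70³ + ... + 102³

Use ∑_{k=1}^{n} k³ = [n(n+1)/2]², then subtract the first 68 terms.
∑_{k=1}^{102} k³ = [102×103/2]² = 5253² = 27594009
∑_{k=1}^{68} k³ = [68×69/2]² = 2346² = 5503716
∑_{k=69}^{102} k³ = 27594009 - 5503716 = 22090293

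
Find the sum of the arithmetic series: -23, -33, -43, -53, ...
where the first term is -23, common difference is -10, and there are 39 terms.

Sₙ = n/2 × (first + last)
Last term = a + (n-1)d = -23 + (39-1)×(-10) = -403
S_39 = 39/2 × (-23 + (-403))
S_39 = 39/2 × (-426) = -8307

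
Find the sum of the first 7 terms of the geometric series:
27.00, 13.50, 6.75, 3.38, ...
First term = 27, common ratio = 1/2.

Sₙ = a(1 - rⁿ) / (1 - r)
S_7 = 27(1 - (1/2)^7) / (1 - (1/2))
S_7 = 27(1 - (1/128)) / (1/2)
S_7 = 3429/64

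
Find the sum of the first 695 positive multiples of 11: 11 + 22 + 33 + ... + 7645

Factor out 11: = 11(1 + 2 + ... + 695) = 11 × n(n+1)/2
= 11 × 695×696/2
= 11 × 241860
= 2660460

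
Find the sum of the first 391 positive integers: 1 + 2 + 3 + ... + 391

Formula: ∑k = n(n+1)/2
= 391×392/2
= 153272/2
= 76636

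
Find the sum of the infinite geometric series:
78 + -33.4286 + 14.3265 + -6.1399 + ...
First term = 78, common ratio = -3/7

For |r| < 1, S = a / (1 - r)
S = 78 / (1 - (-3/7))
S = 78 / (10/7)
S = 273/5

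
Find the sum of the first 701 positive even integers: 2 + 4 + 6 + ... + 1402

Sum of first n even numbers = n(n+1)
= 701×702
= 492102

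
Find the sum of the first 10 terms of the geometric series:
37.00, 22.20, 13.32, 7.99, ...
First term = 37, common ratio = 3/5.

Sₙ = a(1 - rⁿ) / (1 - r)
S_10 = 37(1 - (3/5)^10) / (1 - (3/5))
S_10 = 37(1 - (59049/9765625)) / (2/5)
S_10 = 179571656/1953125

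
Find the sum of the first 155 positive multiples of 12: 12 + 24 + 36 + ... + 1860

Factor out 12: = 12(1 + 2 + ... + 155) = 12 × n(n+1)/2
= 12 × 155×156/2
= 12 × 12090
= 145080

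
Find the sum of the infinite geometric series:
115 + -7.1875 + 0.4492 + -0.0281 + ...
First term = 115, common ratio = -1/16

For |r| < 1, S = a / (1 - r)
S = 115 / (1 - (-1/16))
S = 115 / (17/16)
S = 1840/17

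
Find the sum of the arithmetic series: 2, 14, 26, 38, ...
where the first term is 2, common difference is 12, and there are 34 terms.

Sₙ = n/2 × (first + last)
Last term = a + (n-1)d = 2 + (34-1)×12 = 398
S_34 = 34/2 × (2 + 398)
S_34 = 34/2 × 400 = 6800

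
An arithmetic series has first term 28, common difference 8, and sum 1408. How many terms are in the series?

Using S = n/2 × [2a + (n-1)d]
1408 = n/2 × [2(28) + (n-1)(8)]
1408 = n/2 × [56 + 8n - 8]
2816 = n × [48 + 8n]
8n² + (48)n - 2816 = 0
Discriminant: Δ = (48)² - 4(8)(-2816) = 2304 + 90112 = 92416
√Δ = 304
n = [-(48) + √Δ] / (2·8) = (-48 + 304) / 16 = 256 / 16 = 16
(The negative root is discarded since n must be a positive integer.)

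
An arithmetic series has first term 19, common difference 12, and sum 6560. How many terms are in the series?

Using S = n/2 × [2a + (n-1)d]
6560 = n/2 × [2(19) + (n-1)(12)]
6560 = n/2 × [38 + 12n - 12]
13120 = n × [26 + 12n]
12n² + (26)n - 13120 = 0
Discriminant: Δ = (26)² - 4(12)(-13120) = 676 + 629760 = 630436
√Δ = 794
n = [-(26) + √Δ] / (2·12) = (-26 + 794) / 24 = 768 / 24 = 32
(The negative root is discarded since n must be a positive integer.)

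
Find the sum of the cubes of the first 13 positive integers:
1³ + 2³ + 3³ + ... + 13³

Formula: ∑k³ = [n(n+1)/2]²
= [13×14/2]²
= 91²
= 8281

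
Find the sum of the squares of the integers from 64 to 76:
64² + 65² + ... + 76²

Use ∑_{k=1}^{n} k² = n(n+1)(2n+1)/6, then subtract the first 63 terms.
∑_{k=1}^{76} k² = 76×77×153/6 = 149226
∑_{k=1}^{63} k² = 63×64×127/6 = 85344
∑_{k=64}^{76} k² = 149226 - 85344 = 63882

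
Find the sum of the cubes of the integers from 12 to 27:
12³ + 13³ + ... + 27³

Use ∑_{k=1}^{n} k³ = [n(n+1)/2]², then subtract the first 11 terms.
∑_{k=1}^{27} k³ = [27×28/2]² = 378² = 142884
∑_{k=1}^{11} k³ = [11×12/2]² = 66² = 4356
∑_{k=12}^{27} k³ = 142884 - 4356 = 138528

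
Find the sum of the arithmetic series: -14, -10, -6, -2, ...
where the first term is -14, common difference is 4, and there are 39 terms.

Sₙ = n/2 × (first + last)
Last term = a + (n-1)d = -14 + (39-1)×4 = 138
S_39 = 39/2 × (-14 + 138)
S_39 = 39/2 × 124 = 2418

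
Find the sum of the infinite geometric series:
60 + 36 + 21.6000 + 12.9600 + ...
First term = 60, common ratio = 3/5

For |r| < 1, S = a / (1 - r)
S = 60 / (1 - (3/5))
S = 60 / (2/5)
S = 150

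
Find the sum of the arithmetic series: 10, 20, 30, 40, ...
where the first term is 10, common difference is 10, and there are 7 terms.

Sₙ = n/2 × (first + last)
Last term = a + (n-1)d = 10 + (7-1)×10 = 70
S_7 = 7/2 × (10 + 70)
S_7 = 7/2 × 80 = 280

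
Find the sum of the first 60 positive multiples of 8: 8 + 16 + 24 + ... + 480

Factor out 8: = 8(1 + 2 + ... + 60) = 8 × n(n+1)/2
= 8 × 60×61/2
= 8 × 1830
= 14640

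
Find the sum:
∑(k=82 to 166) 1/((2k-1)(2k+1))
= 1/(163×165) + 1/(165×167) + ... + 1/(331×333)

Partial fractions: 1/((2k-1)(2k+1)) = (1/2)[1/(2k-1) - 1/(2k+1)]
The series telescopes:
= (1/2)[1/163 - 1/333]
= 85/54279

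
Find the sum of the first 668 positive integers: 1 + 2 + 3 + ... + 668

Formula: ∑k = n(n+1)/2
= 668×669/2
= 446892/2
= 223446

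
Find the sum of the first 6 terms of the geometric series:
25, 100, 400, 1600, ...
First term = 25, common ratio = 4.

Sₙ = a(1 - rⁿ) / (1 - r)
S_6 = 25(1 - 4^6) / (1 - 4)
S_6 = 25(1 - 4096) / (-3)
S_6 = 34125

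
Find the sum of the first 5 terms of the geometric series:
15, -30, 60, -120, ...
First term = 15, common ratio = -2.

Sₙ = a(1 - rⁿ) / (1 - r)
S_5 = 15(1 - (-2)^5) / (1 - (-2))
S_5 = 15(1 - (-32)) / (3)
S_5 = 165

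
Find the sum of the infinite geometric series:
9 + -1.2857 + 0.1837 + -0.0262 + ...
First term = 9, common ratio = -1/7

For |r| < 1, S = a / (1 - r)
S = 9 / (1 - (-1/7))
S = 9 / (8/7)
S = 63/8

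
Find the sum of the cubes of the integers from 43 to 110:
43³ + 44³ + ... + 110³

Use ∑_{k=1}^{n} k³ = [n(n+1)/2]², then subtract the first 42 terms.
∑_{k=1}^{110} k³ = [110×111/2]² = 6105² = 37271025
∑_{k=1}^{42} k³ = [42×43/2]² = 903² = 815409
∑_{k=43}^{110} k³ = 37271025 - 815409 = 36455616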